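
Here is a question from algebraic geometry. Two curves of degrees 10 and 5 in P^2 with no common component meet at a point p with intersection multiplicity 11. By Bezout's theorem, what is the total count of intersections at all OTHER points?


By Bezout's theorem, the total intersection number is d1 * d2.
Total = 10 * 5 = 50
Intersection multiplicity at p = 11
Remaining intersections = 50 - 11 = 39

39


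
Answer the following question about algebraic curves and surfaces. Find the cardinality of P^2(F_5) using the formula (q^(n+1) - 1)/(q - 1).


P^2(F_5) has (q^(n+1) - 1)/(q - 1) points.
= 5^2 + 5^1 + 5^0
= 25 + 5 + 1
= 31

31


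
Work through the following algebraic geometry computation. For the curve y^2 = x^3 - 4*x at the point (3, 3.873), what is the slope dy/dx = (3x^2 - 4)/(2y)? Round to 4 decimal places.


Using implicit differentiation of y^2 = x^3 - 4*x:
2y * dy/dx = 3x^2 - 4
dy/dx = (3x^2 - 4)/(2y)
Numerator: 3*3^2 - 4 = 23
Denominator: 2*3.873 = 7.746
dy/dx = 23/7.746 = 2.9693

2.9693


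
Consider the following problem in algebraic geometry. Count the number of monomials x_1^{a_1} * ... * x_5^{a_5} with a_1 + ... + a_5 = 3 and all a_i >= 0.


The number of degree-3 monomials in 5 variables is C(d+n-1, n-1).
= C(3+5-1, 5-1) = C(7, 4)
= 35

35


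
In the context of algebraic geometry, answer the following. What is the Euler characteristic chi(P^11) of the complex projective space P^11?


The complex projective space P^11 has one cell in each even real dimension 0, 2, ..., 22.
The cohomology groups are H^{2k}(P^11) = Z for k = 0,...,11, and 0 otherwise.
Euler characteristic = sum of Betti numbers = 1 per even-dimensional cohomology group.
chi(P^11) = 11 + 1 = 12

12


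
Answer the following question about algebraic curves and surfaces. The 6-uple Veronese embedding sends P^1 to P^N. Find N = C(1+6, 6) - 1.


The Veronese embedding v_d: P^n -> P^N maps each point to all
degree-d monomials in n+1 homogeneous coordinates.
N = C(n+d, d) - 1
N = C(1+6, 6) - 1
N = C(7, 6) - 1
C(7, 6) = 7
N = 7 - 1 = 6

6


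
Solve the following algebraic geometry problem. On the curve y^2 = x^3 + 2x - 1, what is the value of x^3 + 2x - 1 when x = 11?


Compute x^3 + 2x - 1 at x = 11:
x^3 = 11^3 = 1331
2*x = 2*11 = 22
Sum: 1331 + 22 - 1 = 1352

1352


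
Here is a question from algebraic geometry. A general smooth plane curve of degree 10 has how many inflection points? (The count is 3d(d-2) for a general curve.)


For a general smooth plane curve C of degree d, the inflection points are
the intersection of C with its Hessian curve, which has degree 3(d-2).
By Bezout, the total intersection number is d * 3(d-2) = 10 * 24 = 240.
For a general curve every flex is ordinary, so each contributes
multiplicity 1 to C·Hess(C), and the number of distinct inflection
points is 3d(d-2).
Inflection points = 3*10*(10-2) = 3*10*8 = 240

240


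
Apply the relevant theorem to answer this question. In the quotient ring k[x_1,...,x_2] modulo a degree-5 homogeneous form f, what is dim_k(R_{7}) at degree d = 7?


For R = k[x_1,...,x_n]/(f) with f homogeneous of degree e:
The Hilbert series is (1 - t^e)/(1 - t)^n.
So h(d) = C(d+n-1, n-1) - C(d-e+n-1, n-1) for d >= e.
With n=2, e=5, d=7:
C(7+2-1, 2-1) = C(8, 1) = 8
C(7-5+2-1, 2-1) = C(3, 1) = 3
h(7) = 8 - 3 = 5

5


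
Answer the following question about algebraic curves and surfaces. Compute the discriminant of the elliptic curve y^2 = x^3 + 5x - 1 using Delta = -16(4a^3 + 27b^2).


Compute each component:
4a^3 = 4*5^3 = 4*125 = 500
27b^2 = 27*(-1)^2 = 27*1 = 27
4a^3 + 27b^2 = 500 + 27 = 527
Delta = -16*527 = -8432

-8432


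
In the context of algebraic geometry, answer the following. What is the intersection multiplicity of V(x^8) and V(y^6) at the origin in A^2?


The intersection multiplicity of V(x^a) and V(y^b) at the origin is:
I(O; V(x^8), V(y^6)) = dim_k(k[x,y]/(x^8, y^6))
A basis for k[x,y]/(x^8, y^6) is the set of monomials x^i * y^j
where 0 <= i < 8 and 0 <= j < 6.
The number of such monomials is 8 * 6 = 48

48


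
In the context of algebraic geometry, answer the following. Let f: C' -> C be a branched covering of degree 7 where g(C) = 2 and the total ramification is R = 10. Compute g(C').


Riemann-Hurwitz formula: 2g' - 2 = d(2g - 2) + R
Given: d = 7, g = 2, R = 10
2g' - 2 = 7*(2*2 - 2) + 10
2g' - 2 = 7*2 + 10
2g' - 2 = 14 + 10 = 24
2g' = 26
g' = 13

13


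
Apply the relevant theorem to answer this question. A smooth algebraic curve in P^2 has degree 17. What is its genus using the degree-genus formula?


Using the genus formula for smooth plane curves:
g = (d-1)(d-2)/2
g = (17-1)(17-2)/2
g = 16*15/2
g = 240/2 = 120

120


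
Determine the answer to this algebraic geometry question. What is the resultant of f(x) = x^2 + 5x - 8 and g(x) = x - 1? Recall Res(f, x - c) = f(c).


For Res(f, x - c), we evaluate f at x = c.
f(1) = 1^2 + 5*1 - 8
= 1 + 5 - 8
= 6 - 8 = -2
Res(f, g) = -2

-2


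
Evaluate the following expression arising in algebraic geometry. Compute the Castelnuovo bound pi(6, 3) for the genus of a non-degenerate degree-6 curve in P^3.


Castelnuovo's bound: write d - 1 = m(r-1) + epsilon with 0 <= epsilon < r-1.
d - 1 = 6 - 1 = 5
r - 1 = 3 - 1 = 2
5 = 2*2 + 1, so m = 2, epsilon = 1
pi(d, r) = m(m-1)(r-1)/2 + m*epsilon
= 2*1*2/2 + 2*1
= 4/2 + 2
= 2 + 2 = 4

4


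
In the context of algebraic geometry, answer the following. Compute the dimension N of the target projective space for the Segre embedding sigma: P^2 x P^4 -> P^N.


The Segre embedding maps P^m x P^n into P^N via
all products of coordinates from each factor.
N = (m+1)(n+1) - 1
N = (2+1)(4+1) - 1
N = 3*5 - 1
N = 15 - 1 = 14

14


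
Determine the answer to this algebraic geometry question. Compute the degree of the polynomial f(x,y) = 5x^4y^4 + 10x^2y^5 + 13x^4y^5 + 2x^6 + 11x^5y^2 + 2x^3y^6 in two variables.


Examine each term for its total degree (sum of exponents).
  Term '5x^4y^4' has total degree 4+4 = 8.
  Term '10x^2y^5' has total degree 2+5 = 7.
  Term '13x^4y^5' has total degree 4+5 = 9.
  Term '2x^6' has total degree 6+0 = 6.
  Term '11x^5y^2' has total degree 5+2 = 7.
  Term '2x^3y^6' has total degree 3+6 = 9.
The maximum total degree among all terms is 9.

9


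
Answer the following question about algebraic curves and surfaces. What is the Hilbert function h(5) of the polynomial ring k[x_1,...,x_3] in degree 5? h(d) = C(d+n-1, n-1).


The Hilbert function for the polynomial ring in 3 variables is:
h(d) = C(d+n-1, n-1)
h(5) = C(5+3-1, 3-1) = C(7, 2)
= 7! / (2! * 5!)
= 21

21


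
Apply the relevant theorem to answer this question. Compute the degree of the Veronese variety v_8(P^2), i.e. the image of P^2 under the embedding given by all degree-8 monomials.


The Veronese variety v_8(P^2) has degree d^r.
d^r = 8^2 = 64

64


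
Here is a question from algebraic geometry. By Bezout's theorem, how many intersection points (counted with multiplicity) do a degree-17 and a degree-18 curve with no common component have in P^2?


Bezout's theorem states the intersection count equals the product of degrees.
Intersection count = 17 * 18 = 306

306


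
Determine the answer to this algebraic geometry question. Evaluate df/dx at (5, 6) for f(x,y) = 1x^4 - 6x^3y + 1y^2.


df/dx = 4*1*x^3 + 3*(-6)*x^2*y
At (5,6): 4*1*5^3 + 3*(-6)*5^2*6
= 500 - 2700
= -2200

-2200


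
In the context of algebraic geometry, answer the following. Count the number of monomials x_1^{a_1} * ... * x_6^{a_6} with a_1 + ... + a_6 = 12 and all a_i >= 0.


The number of degree-12 monomials in 6 variables is C(d+n-1, n-1).
= C(12+6-1, 6-1) = C(17, 5)
= 6188

6188


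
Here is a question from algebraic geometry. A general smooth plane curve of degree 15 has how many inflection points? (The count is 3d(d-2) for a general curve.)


For a general smooth plane curve C of degree d, the inflection points are
the intersection of C with its Hessian curve, which has degree 3(d-2).
By Bezout, the total intersection number is d * 3(d-2) = 15 * 39 = 585.
For a general curve every flex is ordinary, so each contributes
multiplicity 1 to C·Hess(C), and the number of distinct inflection
points is 3d(d-2).
Inflection points = 3*15*(15-2) = 3*15*13 = 585

585


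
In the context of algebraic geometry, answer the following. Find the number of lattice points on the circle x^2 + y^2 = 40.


Systematically check integer values of x where x^2 <= 40.
For each valid x, check if 40 - x^2 is a perfect square.
x=2: 40 - 4 = 36, sqrt = 6 (valid)
x=6: 40 - 36 = 4, sqrt = 2 (valid)
Total integer solutions found: 8

8


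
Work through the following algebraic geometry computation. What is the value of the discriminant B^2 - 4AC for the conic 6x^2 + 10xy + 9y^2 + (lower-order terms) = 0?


The discriminant of a conic Ax^2 + Bxy + Cy^2 + ... = 0 is B^2 - 4AC.
B^2 = 10^2 = 100
4AC = 4*6*9 = 216
Discriminant = 100 - 216 = -116

-116


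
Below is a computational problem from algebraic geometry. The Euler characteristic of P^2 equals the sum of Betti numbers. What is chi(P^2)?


The complex projective space P^2 has one cell in each even real dimension 0, 2, ..., 4.
The cohomology groups are H^{2k}(P^2) = Z for k = 0,...,2, and 0 otherwise.
Euler characteristic = sum of Betti numbers = 1 per even-dimensional cohomology group.
chi(P^2) = 2 + 1 = 3

3


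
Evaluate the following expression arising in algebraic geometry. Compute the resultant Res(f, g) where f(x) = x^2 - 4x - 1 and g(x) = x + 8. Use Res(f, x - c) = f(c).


For Res(f, x - c), we evaluate f at x = c.
f(-8) = (-8)^2 - 4*(-8) - 1
= 64 + 32 - 1
= 96 - 1 = 95
Res(f, g) = 95

95


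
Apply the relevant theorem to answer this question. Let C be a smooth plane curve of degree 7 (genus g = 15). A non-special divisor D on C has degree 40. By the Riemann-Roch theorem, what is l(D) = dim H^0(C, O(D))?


First, compute the genus of a smooth plane curve of degree 7:
g = (d-1)(d-2)/2 = (7-1)(7-2)/2 = 15
For a non-special divisor D (i.e., h^1(D) = 0), Riemann-Roch gives:
l(D) = deg(D) - g + 1
Since deg(D) = 40 >= 2g - 1 = 29, D is non-special.
l(D) = 40 - 15 + 1 = 26

26


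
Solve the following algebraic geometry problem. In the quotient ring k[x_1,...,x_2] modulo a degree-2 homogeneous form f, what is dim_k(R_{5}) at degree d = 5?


For R = k[x_1,...,x_n]/(f) with f homogeneous of degree e:
The Hilbert series is (1 - t^e)/(1 - t)^n.
So h(d) = C(d+n-1, n-1) - C(d-e+n-1, n-1) for d >= e.
With n=2, e=2, d=5:
C(5+2-1, 2-1) = C(6, 1) = 6
C(5-2+2-1, 2-1) = C(4, 1) = 4
h(5) = 6 - 4 = 2

2


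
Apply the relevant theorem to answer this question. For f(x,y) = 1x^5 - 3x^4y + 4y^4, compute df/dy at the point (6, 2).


df/dy = (-3)*x^4 + 4*4*y^3
At (6,2): (-3)*6^4 + 4*4*2^3
= -3888 + 128
= -3760

-3760


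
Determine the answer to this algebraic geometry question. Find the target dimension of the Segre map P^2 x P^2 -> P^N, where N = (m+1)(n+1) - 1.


The Segre embedding maps P^m x P^n into P^N via
all products of coordinates from each factor.
N = (m+1)(n+1) - 1
N = (2+1)(2+1) - 1
N = 3*3 - 1
N = 9 - 1 = 8

8


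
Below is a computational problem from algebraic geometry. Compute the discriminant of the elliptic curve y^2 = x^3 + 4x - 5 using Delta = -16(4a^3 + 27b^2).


Compute each component:
4a^3 = 4*4^3 = 4*64 = 256
27b^2 = 27*(-5)^2 = 27*25 = 675
4a^3 + 27b^2 = 256 + 675 = 931
Delta = -16*931 = -14896

-14896


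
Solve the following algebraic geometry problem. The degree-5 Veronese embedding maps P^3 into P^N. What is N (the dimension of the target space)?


The Veronese embedding v_d: P^n -> P^N maps each point to all
degree-d monomials in n+1 homogeneous coordinates.
N = C(n+d, d) - 1
N = C(3+5, 5) - 1
N = C(8, 5) - 1
C(8, 5) = 56
N = 56 - 1 = 55

55


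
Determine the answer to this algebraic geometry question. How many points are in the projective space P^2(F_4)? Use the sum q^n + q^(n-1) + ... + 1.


P^2(F_4) has (q^(n+1) - 1)/(q - 1) points.
= 4^2 + 4^1 + 4^0
= 16 + 4 + 1
= 21

21


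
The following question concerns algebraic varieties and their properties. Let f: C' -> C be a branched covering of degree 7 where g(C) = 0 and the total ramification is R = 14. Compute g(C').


Riemann-Hurwitz formula: 2g' - 2 = d(2g - 2) + R
Given: d = 7, g = 0, R = 14
2g' - 2 = 7*(2*0 - 2) + 14
2g' - 2 = 7*(-2) + 14
2g' - 2 = -14 + 14 = 0
2g' = 2
g' = 1

1


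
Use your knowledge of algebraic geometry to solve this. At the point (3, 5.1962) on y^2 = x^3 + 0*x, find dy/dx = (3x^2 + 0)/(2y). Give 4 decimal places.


Using implicit differentiation of y^2 = x^3 + 0*x:
2y * dy/dx = 3x^2 + 0
dy/dx = (3x^2 + 0)/(2y)
Numerator: 3*3^2 + 0 = 27
Denominator: 2*5.1962 = 10.3924
dy/dx = 27/10.3924 = 2.5981

2.5981


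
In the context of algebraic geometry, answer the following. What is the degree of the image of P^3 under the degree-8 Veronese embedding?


The Veronese variety v_8(P^3) has degree d^r.
d^r = 8^3 = 512

512


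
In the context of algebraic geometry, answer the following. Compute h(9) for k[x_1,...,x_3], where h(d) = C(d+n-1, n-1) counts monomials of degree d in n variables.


The Hilbert function for the polynomial ring in 3 variables is:
h(d) = C(d+n-1, n-1)
h(9) = C(9+3-1, 3-1) = C(11, 2)
= 11! / (2! * 9!)
= 55

55


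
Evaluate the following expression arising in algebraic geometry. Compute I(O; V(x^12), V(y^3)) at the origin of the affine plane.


The intersection multiplicity of V(x^a) and V(y^b) at the origin is:
I(O; V(x^12), V(y^3)) = dim_k(k[x,y]/(x^12, y^3))
A basis for k[x,y]/(x^12, y^3) is the set of monomials x^i * y^j
where 0 <= i < 12 and 0 <= j < 3.
The number of such monomials is 12 * 3 = 36

36


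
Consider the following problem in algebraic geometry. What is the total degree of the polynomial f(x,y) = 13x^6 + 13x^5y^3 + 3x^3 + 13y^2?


Examine each term for its total degree (sum of exponents).
  Term '13x^6' has total degree 6+0 = 6.
  Term '13x^5y^3' has total degree 5+3 = 8.
  Term '3x^3' has total degree 3+0 = 3.
  Term '13y^2' has total degree 0+2 = 2.
The maximum total degree among all terms is 8.

8


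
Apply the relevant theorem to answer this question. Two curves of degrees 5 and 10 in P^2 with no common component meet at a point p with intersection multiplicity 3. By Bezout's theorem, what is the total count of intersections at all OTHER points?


By Bezout's theorem, the total intersection number is d1 * d2.
Total = 5 * 10 = 50
Intersection multiplicity at p = 3
Remaining intersections = 50 - 3 = 47

47


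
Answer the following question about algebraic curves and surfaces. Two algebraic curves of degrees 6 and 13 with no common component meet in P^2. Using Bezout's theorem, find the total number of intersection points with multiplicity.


Bezout's theorem states the intersection count equals the product of degrees.
Intersection count = 6 * 13 = 78

78


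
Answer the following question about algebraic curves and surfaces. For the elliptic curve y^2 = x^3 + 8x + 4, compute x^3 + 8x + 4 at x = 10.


Compute x^3 + 8x + 4 at x = 10:
x^3 = 10^3 = 1000
8*x = 8*10 = 80
Sum: 1000 + 80 + 4 = 1084

1084


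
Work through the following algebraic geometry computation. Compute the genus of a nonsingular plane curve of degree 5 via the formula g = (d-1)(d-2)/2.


Using the genus formula for smooth plane curves:
g = (d-1)(d-2)/2
g = (5-1)(5-2)/2
g = 4*3/2
g = 12/2 = 6

6


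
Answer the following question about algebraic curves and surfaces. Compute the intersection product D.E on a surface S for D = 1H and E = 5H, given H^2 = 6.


Using bilinearity of the intersection pairing on a surface S:
(aH).(bH) = ab * (H.H)
We have H^2 = 6.
D.E = (1H).(5H) = 1*5*6
= 5*6
= 30

30


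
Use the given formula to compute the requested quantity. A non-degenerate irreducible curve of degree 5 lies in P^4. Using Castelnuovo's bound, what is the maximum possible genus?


Castelnuovo's bound: write d - 1 = m(r-1) + epsilon with 0 <= epsilon < r-1.
d - 1 = 5 - 1 = 4
r - 1 = 4 - 1 = 3
4 = 1*3 + 1, so m = 1, epsilon = 1
pi(d, r) = m(m-1)(r-1)/2 + m*epsilon
= 1*0*3/2 + 1*1
= 0/2 + 1
= 0 + 1 = 1

1


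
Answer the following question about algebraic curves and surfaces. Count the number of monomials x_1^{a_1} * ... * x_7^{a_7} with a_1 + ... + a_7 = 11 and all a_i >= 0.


The number of degree-11 monomials in 7 variables is C(d+n-1, n-1).
= C(11+7-1, 7-1) = C(17, 6)
= 12376

12376


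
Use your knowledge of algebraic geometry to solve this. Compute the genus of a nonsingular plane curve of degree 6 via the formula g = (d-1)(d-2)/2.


Using the genus formula for smooth plane curves:
g = (d-1)(d-2)/2
g = (6-1)(6-2)/2
g = 5*4/2
g = 20/2 = 10

10


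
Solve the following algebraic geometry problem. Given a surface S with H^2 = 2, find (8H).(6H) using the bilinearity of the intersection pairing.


Using bilinearity of the intersection pairing on a surface S:
(aH).(bH) = ab * (H.H)
We have H^2 = 2.
D.E = (8H).(6H) = 8*6*2
= 48*2
= 96

96


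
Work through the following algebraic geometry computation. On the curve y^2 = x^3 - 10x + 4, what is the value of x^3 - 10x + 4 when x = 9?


Compute x^3 - 10x + 4 at x = 9:
x^3 = 9^3 = 729
(-10)*x = (-10)*9 = -90
Sum: 729 - 90 + 4 = 643

643


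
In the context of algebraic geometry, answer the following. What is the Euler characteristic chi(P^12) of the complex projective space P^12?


The complex projective space P^12 has one cell in each even real dimension 0, 2, ..., 24.
The cohomology groups are H^{2k}(P^12) = Z for k = 0,...,12, and 0 otherwise.
Euler characteristic = sum of Betti numbers = 1 per even-dimensional cohomology group.
chi(P^12) = 12 + 1 = 13

13


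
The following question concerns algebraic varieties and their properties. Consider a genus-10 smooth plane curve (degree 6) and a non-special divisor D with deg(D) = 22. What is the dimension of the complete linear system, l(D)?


First, compute the genus of a smooth plane curve of degree 6:
g = (d-1)(d-2)/2 = (6-1)(6-2)/2 = 10
For a non-special divisor D (i.e., h^1(D) = 0), Riemann-Roch gives:
l(D) = deg(D) - g + 1
Since deg(D) = 22 >= 2g - 1 = 19, D is non-special.
l(D) = 22 - 10 + 1 = 13

13


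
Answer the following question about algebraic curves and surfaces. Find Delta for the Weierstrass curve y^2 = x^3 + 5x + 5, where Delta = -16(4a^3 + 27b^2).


Compute each component:
4a^3 = 4*5^3 = 4*125 = 500
27b^2 = 27*5^2 = 27*25 = 675
4a^3 + 27b^2 = 500 + 675 = 1175
Delta = -16*1175 = -18800

-18800


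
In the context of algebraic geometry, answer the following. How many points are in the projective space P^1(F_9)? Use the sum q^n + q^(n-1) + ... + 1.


P^1(F_9) has (q^(n+1) - 1)/(q - 1) points.
= 9^1 + 9^0
= 9 + 1
= 10

10


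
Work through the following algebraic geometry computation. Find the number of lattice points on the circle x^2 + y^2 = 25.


Systematically check integer values of x where x^2 <= 25.
For each valid x, check if 25 - x^2 is a perfect square.
x=0: 25 - 0 = 25, sqrt = 5 (valid)
x=3: 25 - 9 = 16, sqrt = 4 (valid)
x=4: 25 - 16 = 9, sqrt = 3 (valid)
x=5: 25 - 25 = 0, sqrt = 0 (valid)
Total integer solutions found: 12

12


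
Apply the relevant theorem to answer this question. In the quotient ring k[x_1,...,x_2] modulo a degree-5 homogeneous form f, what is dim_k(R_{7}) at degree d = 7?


For R = k[x_1,...,x_n]/(f) with f homogeneous of degree e:
The Hilbert series is (1 - t^e)/(1 - t)^n.
So h(d) = C(d+n-1, n-1) - C(d-e+n-1, n-1) for d >= e.
With n=2, e=5, d=7:
C(7+2-1, 2-1) = C(8, 1) = 8
C(7-5+2-1, 2-1) = C(3, 1) = 3
h(7) = 8 - 3 = 5

5


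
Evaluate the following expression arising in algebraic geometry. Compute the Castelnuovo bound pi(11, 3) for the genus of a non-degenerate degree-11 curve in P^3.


Castelnuovo's bound: write d - 1 = m(r-1) + epsilon with 0 <= epsilon < r-1.
d - 1 = 11 - 1 = 10
r - 1 = 3 - 1 = 2
10 = 5*2 + 0, so m = 5, epsilon = 0
pi(d, r) = m(m-1)(r-1)/2 + m*epsilon
= 5*4*2/2 + 5*0
= 40/2 + 0
= 20 + 0 = 20

20


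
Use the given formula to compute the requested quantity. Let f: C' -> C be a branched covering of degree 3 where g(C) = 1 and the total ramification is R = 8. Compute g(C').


Riemann-Hurwitz formula: 2g' - 2 = d(2g - 2) + R
Given: d = 3, g = 1, R = 8
2g' - 2 = 3*(2*1 - 2) + 8
2g' - 2 = 3*0 + 8
2g' - 2 = 0 + 8 = 8
2g' = 10
g' = 5

5


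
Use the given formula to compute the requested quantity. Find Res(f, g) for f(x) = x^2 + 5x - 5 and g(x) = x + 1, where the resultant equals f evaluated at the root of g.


For Res(f, x - c), we evaluate f at x = c.
f(-1) = (-1)^2 + 5*(-1) - 5
= 1 - 5 - 5
= -4 - 5 = -9
Res(f, g) = -9

-9


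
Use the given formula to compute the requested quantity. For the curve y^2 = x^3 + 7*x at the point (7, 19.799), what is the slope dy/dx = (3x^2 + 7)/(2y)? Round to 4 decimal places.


Using implicit differentiation of y^2 = x^3 + 7*x:
2y * dy/dx = 3x^2 + 7
dy/dx = (3x^2 + 7)/(2y)
Numerator: 3*7^2 + 7 = 154
Denominator: 2*19.799 = 39.598
dy/dx = 154/39.598 = 3.8891

3.8891


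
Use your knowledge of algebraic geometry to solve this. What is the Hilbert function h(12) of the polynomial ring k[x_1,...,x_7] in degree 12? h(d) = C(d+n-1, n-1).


The Hilbert function for the polynomial ring in 7 variables is:
h(d) = C(d+n-1, n-1)
h(12) = C(12+7-1, 7-1) = C(18, 6)
= 18! / (6! * 12!)
= 18564

18564


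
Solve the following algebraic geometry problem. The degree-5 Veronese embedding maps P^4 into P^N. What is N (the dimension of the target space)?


The Veronese embedding v_d: P^n -> P^N maps each point to all
degree-d monomials in n+1 homogeneous coordinates.
N = C(n+d, d) - 1
N = C(4+5, 5) - 1
N = C(9, 5) - 1
C(9, 5) = 126
N = 126 - 1 = 125

125


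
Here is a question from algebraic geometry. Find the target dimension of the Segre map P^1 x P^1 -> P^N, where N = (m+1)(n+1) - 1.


The Segre embedding maps P^m x P^n into P^N via
all products of coordinates from each factor.
N = (m+1)(n+1) - 1
N = (1+1)(1+1) - 1
N = 2*2 - 1
N = 4 - 1 = 3

3


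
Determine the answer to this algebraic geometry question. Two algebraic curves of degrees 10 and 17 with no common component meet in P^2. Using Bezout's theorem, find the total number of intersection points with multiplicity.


Bezout's theorem states the intersection count equals the product of degrees.
Intersection count = 10 * 17 = 170

170


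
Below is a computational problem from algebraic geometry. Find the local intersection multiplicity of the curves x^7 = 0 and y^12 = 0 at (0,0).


The intersection multiplicity of V(x^a) and V(y^b) at the origin is:
I(O; V(x^7), V(y^12)) = dim_k(k[x,y]/(x^7, y^12))
A basis for k[x,y]/(x^7, y^12) is the set of monomials x^i * y^j
where 0 <= i < 7 and 0 <= j < 12.
The number of such monomials is 7 * 12 = 84

84


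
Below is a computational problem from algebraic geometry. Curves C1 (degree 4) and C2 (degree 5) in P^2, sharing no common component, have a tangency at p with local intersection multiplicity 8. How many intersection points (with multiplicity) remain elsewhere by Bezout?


By Bezout's theorem, the total intersection number is d1 * d2.
Total = 4 * 5 = 20
Intersection multiplicity at p = 8
Remaining intersections = 20 - 8 = 12

12


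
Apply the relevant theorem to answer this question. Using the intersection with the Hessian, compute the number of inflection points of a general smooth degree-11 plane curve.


For a general smooth plane curve C of degree d, the inflection points are
the intersection of C with its Hessian curve, which has degree 3(d-2).
By Bezout, the total intersection number is d * 3(d-2) = 11 * 27 = 297.
For a general curve every flex is ordinary, so each contributes
multiplicity 1 to C·Hess(C), and the number of distinct inflection
points is 3d(d-2).
Inflection points = 3*11*(11-2) = 3*11*9 = 297

297


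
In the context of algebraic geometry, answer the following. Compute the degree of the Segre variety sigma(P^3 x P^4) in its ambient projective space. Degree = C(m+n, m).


The degree of the Segre variety P^3 x P^4 is C(m+n, m).
= C(7, 3)
= 35

35


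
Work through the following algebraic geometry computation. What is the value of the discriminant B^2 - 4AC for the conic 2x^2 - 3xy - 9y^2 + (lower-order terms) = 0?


The discriminant of a conic Ax^2 + Bxy + Cy^2 + ... = 0 is B^2 - 4AC.
B^2 = (-3)^2 = 9
4AC = 4*2*(-9) = -72
Discriminant = 9 + 72 = 81

81


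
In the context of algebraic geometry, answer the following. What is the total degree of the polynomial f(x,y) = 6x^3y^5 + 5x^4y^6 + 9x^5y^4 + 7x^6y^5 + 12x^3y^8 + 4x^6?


Examine each term for its total degree (sum of exponents).
  Term '6x^3y^5' has total degree 3+5 = 8.
  Term '5x^4y^6' has total degree 4+6 = 10.
  Term '9x^5y^4' has total degree 5+4 = 9.
  Term '7x^6y^5' has total degree 6+5 = 11.
  Term '12x^3y^8' has total degree 3+8 = 11.
  Term '4x^6' has total degree 6+0 = 6.
The maximum total degree among all terms is 11.

11


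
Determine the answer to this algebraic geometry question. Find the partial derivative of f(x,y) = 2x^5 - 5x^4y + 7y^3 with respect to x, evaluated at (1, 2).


df/dx = 5*2*x^4 + 4*(-5)*x^3*y
At (1,2): 5*2*1^4 + 4*(-5)*1^3*2
= 10 - 40
= -30

-30


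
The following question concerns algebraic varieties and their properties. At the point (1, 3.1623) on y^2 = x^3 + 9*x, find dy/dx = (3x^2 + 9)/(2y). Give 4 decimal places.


Using implicit differentiation of y^2 = x^3 + 9*x:
2y * dy/dx = 3x^2 + 9
dy/dx = (3x^2 + 9)/(2y)
Numerator: 3*1^2 + 9 = 12
Denominator: 2*3.1623 = 6.3246
dy/dx = 12/6.3246 = 1.8974

1.8974


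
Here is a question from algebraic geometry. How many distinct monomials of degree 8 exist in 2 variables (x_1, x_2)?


The number of degree-8 monomials in 2 variables is C(d+n-1, n-1).
= C(8+2-1, 2-1) = C(9, 1)
= 9

9


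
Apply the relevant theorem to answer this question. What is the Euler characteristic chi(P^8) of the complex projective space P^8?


The complex projective space P^8 has one cell in each even real dimension 0, 2, ..., 16.
The cohomology groups are H^{2k}(P^8) = Z for k = 0,...,8, and 0 otherwise.
Euler characteristic = sum of Betti numbers = 1 per even-dimensional cohomology group.
chi(P^8) = 8 + 1 = 9

9


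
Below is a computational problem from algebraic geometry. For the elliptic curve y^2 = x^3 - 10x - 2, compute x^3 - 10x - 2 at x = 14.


Compute x^3 - 10x - 2 at x = 14:
x^3 = 14^3 = 2744
(-10)*x = (-10)*14 = -140
Sum: 2744 - 140 - 2 = 2602

2602


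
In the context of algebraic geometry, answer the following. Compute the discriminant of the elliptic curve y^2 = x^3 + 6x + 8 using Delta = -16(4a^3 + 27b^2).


Compute each component:
4a^3 = 4*6^3 = 4*216 = 864
27b^2 = 27*8^2 = 27*64 = 1728
4a^3 + 27b^2 = 864 + 1728 = 2592
Delta = -16*2592 = -41472

-41472


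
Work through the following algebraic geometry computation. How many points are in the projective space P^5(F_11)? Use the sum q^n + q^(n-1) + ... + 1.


P^5(F_11) has (q^(n+1) - 1)/(q - 1) points.
= 11^5 + 11^4 + 11^3 + 11^2 + 11^1 + 11^0
= 161051 + 14641 + 1331 + 121 + 11 + 1
= 177156

177156


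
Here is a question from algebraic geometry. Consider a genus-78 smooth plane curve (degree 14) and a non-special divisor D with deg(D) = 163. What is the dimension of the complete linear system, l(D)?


First, compute the genus of a smooth plane curve of degree 14:
g = (d-1)(d-2)/2 = (14-1)(14-2)/2 = 78
For a non-special divisor D (i.e., h^1(D) = 0), Riemann-Roch gives:
l(D) = deg(D) - g + 1
Since deg(D) = 163 >= 2g - 1 = 155, D is non-special.
l(D) = 163 - 78 + 1 = 86

86


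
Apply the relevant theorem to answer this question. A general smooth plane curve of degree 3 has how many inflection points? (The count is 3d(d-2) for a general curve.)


For a general smooth plane curve C of degree d, the inflection points are
the intersection of C with its Hessian curve, which has degree 3(d-2).
By Bezout, the total intersection number is d * 3(d-2) = 3 * 3 = 9.
For a general curve every flex is ordinary, so each contributes
multiplicity 1 to C·Hess(C), and the number of distinct inflection
points is 3d(d-2).
Inflection points = 3*3*(3-2) = 3*3*1 = 9

9


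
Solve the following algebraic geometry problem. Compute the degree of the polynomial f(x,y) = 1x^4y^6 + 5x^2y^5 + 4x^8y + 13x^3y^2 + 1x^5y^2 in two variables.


Examine each term for its total degree (sum of exponents).
  Term '1x^4y^6' has total degree 4+6 = 10.
  Term '5x^2y^5' has total degree 2+5 = 7.
  Term '4x^8y' has total degree 8+1 = 9.
  Term '13x^3y^2' has total degree 3+2 = 5.
  Term '1x^5y^2' has total degree 5+2 = 7.
The maximum total degree among all terms is 10.

10


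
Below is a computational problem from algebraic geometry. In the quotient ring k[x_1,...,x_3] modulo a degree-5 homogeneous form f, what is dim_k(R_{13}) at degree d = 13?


For R = k[x_1,...,x_n]/(f) with f homogeneous of degree e:
The Hilbert series is (1 - t^e)/(1 - t)^n.
So h(d) = C(d+n-1, n-1) - C(d-e+n-1, n-1) for d >= e.
With n=3, e=5, d=13:
C(13+3-1, 3-1) = C(15, 2) = 105
C(13-5+3-1, 3-1) = C(10, 2) = 45
h(13) = 105 - 45 = 60

60


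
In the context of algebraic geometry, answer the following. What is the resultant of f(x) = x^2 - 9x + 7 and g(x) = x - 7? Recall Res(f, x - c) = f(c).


For Res(f, x - c), we evaluate f at x = c.
f(7) = 7^2 - 9*7 + 7
= 49 - 63 + 7
= -14 + 7 = -7
Res(f, g) = -7

-7


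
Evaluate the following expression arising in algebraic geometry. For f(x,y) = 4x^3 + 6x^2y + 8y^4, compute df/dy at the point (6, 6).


df/dy = 6*x^2 + 4*8*y^3
At (6,6): 6*6^2 + 4*8*6^3
= 216 + 6912
= 7128

7128


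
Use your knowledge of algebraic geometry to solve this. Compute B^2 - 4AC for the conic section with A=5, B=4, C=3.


The discriminant of a conic Ax^2 + Bxy + Cy^2 + ... = 0 is B^2 - 4AC.
B^2 = 4^2 = 16
4AC = 4*5*3 = 60
Discriminant = 16 - 60 = -44

-44


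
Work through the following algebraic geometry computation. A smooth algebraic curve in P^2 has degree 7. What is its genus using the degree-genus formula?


Using the genus formula for smooth plane curves:
g = (d-1)(d-2)/2
g = (7-1)(7-2)/2
g = 6*5/2
g = 30/2 = 15

15


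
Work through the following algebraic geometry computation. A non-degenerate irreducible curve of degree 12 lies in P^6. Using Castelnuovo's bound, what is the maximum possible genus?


Castelnuovo's bound: write d - 1 = m(r-1) + epsilon with 0 <= epsilon < r-1.
d - 1 = 12 - 1 = 11
r - 1 = 6 - 1 = 5
11 = 2*5 + 1, so m = 2, epsilon = 1
pi(d, r) = m(m-1)(r-1)/2 + m*epsilon
= 2*1*5/2 + 2*1
= 10/2 + 2
= 5 + 2 = 7

7


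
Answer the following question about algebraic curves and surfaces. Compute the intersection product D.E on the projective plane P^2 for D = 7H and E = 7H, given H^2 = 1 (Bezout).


Using bilinearity of the intersection pairing on the projective plane P^2:
(aH).(bH) = ab * (H.H)
We have H^2 = 1 (Bezout).
D.E = (7H).(7H) = 7*7*1
= 49*1
= 49

49


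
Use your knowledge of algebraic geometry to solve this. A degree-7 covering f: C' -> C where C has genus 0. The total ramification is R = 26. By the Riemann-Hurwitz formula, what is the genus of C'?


Riemann-Hurwitz formula: 2g' - 2 = d(2g - 2) + R
Given: d = 7, g = 0, R = 26
2g' - 2 = 7*(2*0 - 2) + 26
2g' - 2 = 7*(-2) + 26
2g' - 2 = -14 + 26 = 12
2g' = 14
g' = 7

7


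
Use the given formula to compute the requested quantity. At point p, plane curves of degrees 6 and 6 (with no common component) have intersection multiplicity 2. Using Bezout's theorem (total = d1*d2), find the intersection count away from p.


By Bezout's theorem, the total intersection number is d1 * d2.
Total = 6 * 6 = 36
Intersection multiplicity at p = 2
Remaining intersections = 36 - 2 = 34

34


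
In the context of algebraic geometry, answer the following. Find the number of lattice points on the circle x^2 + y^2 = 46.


Systematically check integer values of x where x^2 <= 46.
For each valid x, check if 46 - x^2 is a perfect square.
Total integer solutions found: 0

0


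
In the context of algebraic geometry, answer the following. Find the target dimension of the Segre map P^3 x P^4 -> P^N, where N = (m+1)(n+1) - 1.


The Segre embedding maps P^m x P^n into P^N via
all products of coordinates from each factor.
N = (m+1)(n+1) - 1
N = (3+1)(4+1) - 1
N = 4*5 - 1
N = 20 - 1 = 19

19


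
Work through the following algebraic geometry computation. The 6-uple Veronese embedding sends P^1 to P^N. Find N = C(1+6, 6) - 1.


The Veronese embedding v_d: P^n -> P^N maps each point to all
degree-d monomials in n+1 homogeneous coordinates.
N = C(n+d, d) - 1
N = C(1+6, 6) - 1
N = C(7, 6) - 1
C(7, 6) = 7
N = 7 - 1 = 6

6


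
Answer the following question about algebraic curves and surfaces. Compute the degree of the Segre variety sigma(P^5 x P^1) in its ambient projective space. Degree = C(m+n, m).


The degree of the Segre variety P^5 x P^1 is C(m+n, m).
= C(6, 5)
= 6

6


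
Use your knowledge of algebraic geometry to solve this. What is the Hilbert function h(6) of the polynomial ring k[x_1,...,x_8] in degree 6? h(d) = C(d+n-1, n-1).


The Hilbert function for the polynomial ring in 8 variables is:
h(d) = C(d+n-1, n-1)
h(6) = C(6+8-1, 8-1) = C(13, 7)
= 13! / (7! * 6!)
= 1716

1716


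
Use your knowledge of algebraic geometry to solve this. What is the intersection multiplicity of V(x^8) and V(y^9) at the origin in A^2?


The intersection multiplicity of V(x^a) and V(y^b) at the origin is:
I(O; V(x^8), V(y^9)) = dim_k(k[x,y]/(x^8, y^9))
A basis for k[x,y]/(x^8, y^9) is the set of monomials x^i * y^j
where 0 <= i < 8 and 0 <= j < 9.
The number of such monomials is 8 * 9 = 72

72


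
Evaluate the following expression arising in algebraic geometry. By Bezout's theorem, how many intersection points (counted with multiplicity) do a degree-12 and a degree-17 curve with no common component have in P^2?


Bezout's theorem states the intersection count equals the product of degrees.
Intersection count = 12 * 17 = 204

204


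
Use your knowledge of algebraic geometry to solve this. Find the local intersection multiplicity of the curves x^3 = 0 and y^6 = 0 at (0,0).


The intersection multiplicity of V(x^a) and V(y^b) at the origin is:
I(O; V(x^3), V(y^6)) = dim_k(k[x,y]/(x^3, y^6))
A basis for k[x,y]/(x^3, y^6) is the set of monomials x^i * y^j
where 0 <= i < 3 and 0 <= j < 6.
The number of such monomials is 3 * 6 = 18

18


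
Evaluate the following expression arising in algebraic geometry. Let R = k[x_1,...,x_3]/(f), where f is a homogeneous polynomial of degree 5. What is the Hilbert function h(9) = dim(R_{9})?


For R = k[x_1,...,x_n]/(f) with f homogeneous of degree e:
The Hilbert series is (1 - t^e)/(1 - t)^n.
So h(d) = C(d+n-1, n-1) - C(d-e+n-1, n-1) for d >= e.
With n=3, e=5, d=9:
C(9+3-1, 3-1) = C(11, 2) = 55
C(9-5+3-1, 3-1) = C(6, 2) = 15
h(9) = 55 - 15 = 40

40


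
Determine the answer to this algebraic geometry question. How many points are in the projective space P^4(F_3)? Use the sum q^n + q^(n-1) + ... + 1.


P^4(F_3) has (q^(n+1) - 1)/(q - 1) points.
= 3^4 + 3^3 + 3^2 + 3^1 + 3^0
= 81 + 27 + 9 + 3 + 1
= 121

121


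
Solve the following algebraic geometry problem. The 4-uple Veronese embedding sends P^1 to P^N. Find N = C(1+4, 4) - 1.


The Veronese embedding v_d: P^n -> P^N maps each point to all
degree-d monomials in n+1 homogeneous coordinates.
N = C(n+d, d) - 1
N = C(1+4, 4) - 1
N = C(5, 4) - 1
C(5, 4) = 5
N = 5 - 1 = 4

4


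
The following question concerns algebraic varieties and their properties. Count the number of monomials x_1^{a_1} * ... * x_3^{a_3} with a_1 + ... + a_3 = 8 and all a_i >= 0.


The number of degree-8 monomials in 3 variables is C(d+n-1, n-1).
= C(8+3-1, 3-1) = C(10, 2)
= 45

45


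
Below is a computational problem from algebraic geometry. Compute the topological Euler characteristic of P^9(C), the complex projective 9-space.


The complex projective space P^9 has one cell in each even real dimension 0, 2, ..., 18.
The cohomology groups are H^{2k}(P^9) = Z for k = 0,...,9, and 0 otherwise.
Euler characteristic = sum of Betti numbers = 1 per even-dimensional cohomology group.
chi(P^9) = 9 + 1 = 10

10


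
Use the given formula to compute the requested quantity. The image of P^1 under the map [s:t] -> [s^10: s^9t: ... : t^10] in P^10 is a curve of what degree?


The rational normal curve in P^10 is the image of P^1 under the 10-uple Veronese.
A general hyperplane in P^10 pulls back to a degree-10 form on P^1, which has 10 zeros,
so the curve meets a general hyperplane in 10 points. Degree = 10.

10


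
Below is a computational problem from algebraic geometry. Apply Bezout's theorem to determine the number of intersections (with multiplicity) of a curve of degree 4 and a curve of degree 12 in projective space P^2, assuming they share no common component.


Bezout's theorem states the intersection count equals the product of degrees.
Intersection count = 4 * 12 = 48

48


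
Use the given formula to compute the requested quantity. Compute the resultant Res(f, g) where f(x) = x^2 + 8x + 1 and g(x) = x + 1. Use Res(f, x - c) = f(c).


For Res(f, x - c), we evaluate f at x = c.
f(-1) = (-1)^2 + 8*(-1) + 1
= 1 - 8 + 1
= -7 + 1 = -6
Res(f, g) = -6

-6


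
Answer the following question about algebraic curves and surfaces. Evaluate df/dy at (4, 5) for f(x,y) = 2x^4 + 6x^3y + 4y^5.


df/dy = 6*x^3 + 5*4*y^4
At (4,5): 6*4^3 + 5*4*5^4
= 384 + 12500
= 12884

12884


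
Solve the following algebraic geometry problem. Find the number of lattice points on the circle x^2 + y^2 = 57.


Systematically check integer values of x where x^2 <= 57.
For each valid x, check if 57 - x^2 is a perfect square.
Total integer solutions found: 0

0


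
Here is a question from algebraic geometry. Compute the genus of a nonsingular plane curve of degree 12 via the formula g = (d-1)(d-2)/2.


Using the genus formula for smooth plane curves:
g = (d-1)(d-2)/2
g = (12-1)(12-2)/2
g = 11*10/2
g = 110/2 = 55

55


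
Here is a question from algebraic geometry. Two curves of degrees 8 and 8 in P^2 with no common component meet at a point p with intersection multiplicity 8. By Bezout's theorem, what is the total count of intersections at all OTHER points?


By Bezout's theorem, the total intersection number is d1 * d2.
Total = 8 * 8 = 64
Intersection multiplicity at p = 8
Remaining intersections = 64 - 8 = 56

56


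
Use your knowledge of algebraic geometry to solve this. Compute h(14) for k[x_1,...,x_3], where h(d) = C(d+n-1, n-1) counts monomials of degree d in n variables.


The Hilbert function for the polynomial ring in 3 variables is:
h(d) = C(d+n-1, n-1)
h(14) = C(14+3-1, 3-1) = C(16, 2)
= 16! / (2! * 14!)
= 120

120


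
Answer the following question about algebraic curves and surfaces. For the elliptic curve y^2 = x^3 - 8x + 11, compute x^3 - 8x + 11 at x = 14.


Compute x^3 - 8x + 11 at x = 14:
x^3 = 14^3 = 2744
(-8)*x = (-8)*14 = -112
Sum: 2744 - 112 + 11 = 2643

2643


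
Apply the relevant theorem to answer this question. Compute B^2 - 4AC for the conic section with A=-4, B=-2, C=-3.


The discriminant of a conic Ax^2 + Bxy + Cy^2 + ... = 0 is B^2 - 4AC.
B^2 = (-2)^2 = 4
4AC = 4*(-4)*(-3) = 48
Discriminant = 4 - 48 = -44

-44


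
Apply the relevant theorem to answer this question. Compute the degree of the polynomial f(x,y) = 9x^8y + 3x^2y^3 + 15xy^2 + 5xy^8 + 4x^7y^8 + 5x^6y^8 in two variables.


Examine each term for its total degree (sum of exponents).
  Term '9x^8y' has total degree 8+1 = 9.
  Term '3x^2y^3' has total degree 2+3 = 5.
  Term '15xy^2' has total degree 1+2 = 3.
  Term '5xy^8' has total degree 1+8 = 9.
  Term '4x^7y^8' has total degree 7+8 = 15.
  Term '5x^6y^8' has total degree 6+8 = 14.
The maximum total degree among all terms is 15.

15


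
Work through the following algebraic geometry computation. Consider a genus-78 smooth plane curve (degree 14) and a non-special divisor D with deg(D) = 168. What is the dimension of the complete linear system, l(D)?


First, compute the genus of a smooth plane curve of degree 14:
g = (d-1)(d-2)/2 = (14-1)(14-2)/2 = 78
For a non-special divisor D (i.e., h^1(D) = 0), Riemann-Roch gives:
l(D) = deg(D) - g + 1
Since deg(D) = 168 >= 2g - 1 = 155, D is non-special.
l(D) = 168 - 78 + 1 = 91

91
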